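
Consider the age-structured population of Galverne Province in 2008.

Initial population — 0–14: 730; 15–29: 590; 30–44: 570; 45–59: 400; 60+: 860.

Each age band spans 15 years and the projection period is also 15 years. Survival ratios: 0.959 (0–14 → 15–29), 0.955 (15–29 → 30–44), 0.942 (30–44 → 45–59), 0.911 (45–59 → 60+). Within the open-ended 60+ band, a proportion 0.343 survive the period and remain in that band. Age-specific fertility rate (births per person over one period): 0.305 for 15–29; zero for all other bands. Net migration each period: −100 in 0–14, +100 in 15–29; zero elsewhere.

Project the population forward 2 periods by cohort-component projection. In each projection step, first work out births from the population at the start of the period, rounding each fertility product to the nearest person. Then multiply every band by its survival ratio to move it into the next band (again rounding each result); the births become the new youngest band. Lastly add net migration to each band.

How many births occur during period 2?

(Bands numbered youngest = 1 to oldest = 5.)
— Period 1 —
Births: 590 × 0.305 = 180
Band 2: 730 × 0.959 = 700
Band 3: 590 × 0.955 = 563
Band 4: 570 × 0.942 = 537
Band 5: 400 × 0.911 + 860 × 0.343 = 364 + 295 = 659
Net migration: Band 1 − 100 → 80; Band 2 + 100 → 800
Population now: 0–14=80, 15–29=800, 30–44=563, 45–59=537, 60+=659
— Period 2 —
Births: 800 × 0.305 = 244
Band 2: 80 × 0.959 = 77
Band 3: 800 × 0.955 = 764
Band 4: 563 × 0.942 = 530
Band 5: 537 × 0.911 + 659 × 0.343 = 489 + 226 = 715
Net migration: Band 1 − 100 → 144; Band 2 + 100 → 177
Population now: 0–14=144, 15–29=177, 30–44=764, 45–59=530, 60+=715

244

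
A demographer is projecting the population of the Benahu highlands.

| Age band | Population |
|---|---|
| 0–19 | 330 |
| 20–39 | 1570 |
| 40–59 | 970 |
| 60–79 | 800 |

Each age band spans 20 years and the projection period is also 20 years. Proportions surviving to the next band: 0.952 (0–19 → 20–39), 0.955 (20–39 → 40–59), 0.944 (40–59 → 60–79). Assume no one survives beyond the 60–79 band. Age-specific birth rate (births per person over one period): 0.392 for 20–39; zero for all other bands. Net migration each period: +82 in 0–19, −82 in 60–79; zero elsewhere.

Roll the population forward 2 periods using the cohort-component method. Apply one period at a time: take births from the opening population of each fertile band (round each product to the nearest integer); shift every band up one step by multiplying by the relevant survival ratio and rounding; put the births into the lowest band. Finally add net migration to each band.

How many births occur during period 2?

— Period 1 —
Births: 1570 × 0.392 = 615
20–39: 330 × 0.952 = 314
40–59: 1570 × 0.955 = 1499
60–79: 970 × 0.944 = 916
Net migration: 0–19 + 82 → 697; 60–79 − 82 → 834
→ [697, 314, 1499, 834]
— Period 2 —
Births: 314 × 0.392 = 123
20–39: 697 × 0.952 = 664
40–59: 314 × 0.955 = 300
60–79: 1499 × 0.944 = 1415
Net migration: 0–19 + 82 → 205; 60–79 − 82 → 1333
→ [205, 664, 300, 1333]

123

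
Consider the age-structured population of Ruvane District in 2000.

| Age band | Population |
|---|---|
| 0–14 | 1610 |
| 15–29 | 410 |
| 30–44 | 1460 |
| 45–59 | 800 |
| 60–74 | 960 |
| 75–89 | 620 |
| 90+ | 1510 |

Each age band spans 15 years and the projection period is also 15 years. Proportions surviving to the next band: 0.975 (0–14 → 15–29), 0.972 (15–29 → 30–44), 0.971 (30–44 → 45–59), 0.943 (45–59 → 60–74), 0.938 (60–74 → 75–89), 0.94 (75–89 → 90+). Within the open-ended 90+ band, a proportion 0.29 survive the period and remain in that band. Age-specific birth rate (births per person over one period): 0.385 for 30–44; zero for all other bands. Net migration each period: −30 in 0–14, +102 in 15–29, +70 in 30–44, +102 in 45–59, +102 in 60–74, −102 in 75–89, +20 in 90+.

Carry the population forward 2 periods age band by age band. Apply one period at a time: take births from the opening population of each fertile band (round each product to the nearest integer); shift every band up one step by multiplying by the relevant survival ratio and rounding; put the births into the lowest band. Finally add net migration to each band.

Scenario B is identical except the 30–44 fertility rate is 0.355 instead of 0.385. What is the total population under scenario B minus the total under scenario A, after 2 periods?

-58

Period 1:
Births: 1460 * 0.385 = 562
15–29: 1610 * 0.975 = 1570
30–44: 410 * 0.972 = 399
45–59: 1460 * 0.971 = 1418
60–74: 800 * 0.943 = 754
75–89: 960 * 0.938 = 900
90+: 620 * 0.94 + 1510 * 0.29 = 583 + 438 = 1021
Net migration: 0–14 − 30 → 532; 15–29 + 102 → 1672; 30–44 + 70 → 469; 45–59 + 102 → 1520; 60–74 + 102 → 856; 75–89 − 102 → 798; 90+ + 20 → 1041
Giving 532 / 1672 / 469 / 1520 / 856 / 798 / 1041.
Period 2:
Births: 469 * 0.385 = 181
15–29: 532 * 0.975 = 519
30–44: 1672 * 0.972 = 1625
45–59: 469 * 0.971 = 455
60–74: 1520 * 0.943 = 1433
75–89: 856 * 0.938 = 803
90+: 798 * 0.94 + 1041 * 0.29 = 750 + 302 = 1052
Net migration: 0–14 − 30 → 151; 15–29 + 102 → 621; 30–44 + 70 → 1695; 45–59 + 102 → 557; 60–74 + 102 → 1535; 75–89 − 102 → 701; 90+ + 20 → 1072
Giving 151 / 621 / 1695 / 557 / 1535 / 701 / 1072.
Scenario A total after 2 periods: 6332
Scenario B projection —
Period 1:
Births: 1460 * 0.355 = 518
15–29: 1610 * 0.975 = 1570
30–44: 410 * 0.972 = 399
45–59: 1460 * 0.971 = 1418
60–74: 800 * 0.943 = 754
75–89: 960 * 0.938 = 900
90+: 620 * 0.94 + 1510 * 0.29 = 583 + 438 = 1021
Net migration: 0–14 − 30 → 488; 15–29 + 102 → 1672; 30–44 + 70 → 469; 45–59 + 102 → 1520; 60–74 + 102 → 856; 75–89 − 102 → 798; 90+ + 20 → 1041
Giving 488 / 1672 / 469 / 1520 / 856 / 798 / 1041.
Period 2:
Births: 469 * 0.355 = 166
15–29: 488 * 0.975 = 476
30–44: 1672 * 0.972 = 1625
45–59: 469 * 0.971 = 455
60–74: 1520 * 0.943 = 1433
75–89: 856 * 0.938 = 803
90+: 798 * 0.94 + 1041 * 0.29 = 750 + 302 = 1052
Net migration: 0–14 − 30 → 136; 15–29 + 102 → 578; 30–44 + 70 → 1695; 45–59 + 102 → 557; 60–74 + 102 → 1535; 75–89 − 102 → 701; 90+ + 20 → 1072
Giving 136 / 578 / 1695 / 557 / 1535 / 701 / 1072.
Scenario B total after 2 periods: 6274
Difference B − A = 6274 − 6332 = -58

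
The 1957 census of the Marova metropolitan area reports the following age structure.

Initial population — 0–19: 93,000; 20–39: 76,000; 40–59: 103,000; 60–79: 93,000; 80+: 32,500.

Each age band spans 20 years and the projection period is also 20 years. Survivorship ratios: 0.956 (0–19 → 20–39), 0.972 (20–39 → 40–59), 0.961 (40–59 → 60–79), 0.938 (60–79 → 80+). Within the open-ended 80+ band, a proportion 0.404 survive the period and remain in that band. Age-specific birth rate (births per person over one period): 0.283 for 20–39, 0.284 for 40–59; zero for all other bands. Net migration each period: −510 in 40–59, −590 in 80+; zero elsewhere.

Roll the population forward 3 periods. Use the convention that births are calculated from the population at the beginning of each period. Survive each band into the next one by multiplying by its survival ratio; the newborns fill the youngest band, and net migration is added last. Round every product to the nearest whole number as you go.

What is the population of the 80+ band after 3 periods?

[period 1]
Births: 76000 × 0.283 = 21508 ; 103000 × 0.284 = 29252 → 50760
20–39: 93000 × 0.956 = 88908
40–59: 76000 × 0.972 = 73872
60–79: 103000 × 0.961 = 98983
80+: 93000 × 0.938 + 32500 × 0.404 = 87234 + 13130 = 100364
Net migration: 40–59 − 510 → 73362; 80+ − 590 → 99774
End of period: [50760, 88908, 73362, 98983, 99774]
[period 2]
Births: 88908 × 0.283 = 25161 ; 73362 × 0.284 = 20835 → 45996
20–39: 50760 × 0.956 = 48527
40–59: 88908 × 0.972 = 86419
60–79: 73362 × 0.961 = 70501
80+: 98983 × 0.938 + 99774 × 0.404 = 92846 + 40309 = 133155
Net migration: 40–59 − 510 → 85909; 80+ − 590 → 132565
End of period: [45996, 48527, 85909, 70501, 132565]
[period 3]
Births: 48527 × 0.283 = 13733 ; 85909 × 0.284 = 24398 → 38131
20–39: 45996 × 0.956 = 43972
40–59: 48527 × 0.972 = 47168
60–79: 85909 × 0.961 = 82559
80+: 70501 × 0.938 + 132565 × 0.404 = 66130 + 53556 = 119686
Net migration: 40–59 − 510 → 46658; 80+ − 590 → 119096
End of period: [38131, 43972, 46658, 82559, 119096]

119096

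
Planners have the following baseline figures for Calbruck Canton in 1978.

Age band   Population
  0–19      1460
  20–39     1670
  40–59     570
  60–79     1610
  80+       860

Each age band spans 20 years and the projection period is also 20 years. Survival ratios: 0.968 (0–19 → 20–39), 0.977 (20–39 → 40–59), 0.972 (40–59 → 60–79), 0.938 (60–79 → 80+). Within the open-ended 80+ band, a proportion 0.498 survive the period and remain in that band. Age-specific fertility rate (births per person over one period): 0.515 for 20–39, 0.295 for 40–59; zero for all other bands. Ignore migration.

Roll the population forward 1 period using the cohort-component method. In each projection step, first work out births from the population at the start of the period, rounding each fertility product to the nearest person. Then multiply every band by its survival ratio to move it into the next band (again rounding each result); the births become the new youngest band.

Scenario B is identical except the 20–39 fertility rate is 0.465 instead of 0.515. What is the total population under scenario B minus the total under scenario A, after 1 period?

-83

(Groups numbered youngest = 1 to oldest = 5.)
After projecting period 1:
Births: 1670 × 0.515 = 860 ; 570 × 0.295 = 168 — total 1028
Group 2: 1460 × 0.968 = 1413
Group 3: 1670 × 0.977 = 1632
Group 4: 570 × 0.972 = 554
Group 5: 1610 × 0.938 + 860 × 0.498 = 1510 + 428 = 1938
→ [1028, 1413, 1632, 554, 1938]
Scenario A total after 1 period: 6565
Scenario B projection —
After projecting period 1:
Births: 1670 × 0.465 = 777 ; 570 × 0.295 = 168 — total 945
Group 2: 1460 × 0.968 = 1413
Group 3: 1670 × 0.977 = 1632
Group 4: 570 × 0.972 = 554
Group 5: 1610 × 0.938 + 860 × 0.498 = 1510 + 428 = 1938
→ [945, 1413, 1632, 554, 1938]
Scenario B total after 1 period: 6482
Difference B − A = 6482 − 6565 = -83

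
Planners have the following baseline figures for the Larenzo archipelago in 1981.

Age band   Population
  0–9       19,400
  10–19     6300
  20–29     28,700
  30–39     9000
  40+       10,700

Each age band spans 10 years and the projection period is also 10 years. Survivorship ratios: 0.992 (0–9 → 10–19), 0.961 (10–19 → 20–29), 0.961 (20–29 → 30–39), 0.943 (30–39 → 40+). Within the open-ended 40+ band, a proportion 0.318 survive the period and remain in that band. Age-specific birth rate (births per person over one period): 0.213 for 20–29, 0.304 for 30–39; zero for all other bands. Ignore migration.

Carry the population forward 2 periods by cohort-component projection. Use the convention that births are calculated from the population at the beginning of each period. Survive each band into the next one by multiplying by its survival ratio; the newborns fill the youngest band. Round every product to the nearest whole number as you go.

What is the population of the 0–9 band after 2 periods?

9675

Period 1:
Births: 28700 * 0.213 = 6113  |  9000 * 0.304 = 2736 ⇒ total 8849
10–19: 19400 * 0.992 = 19245
20–29: 6300 * 0.961 = 6054
30–39: 28700 * 0.961 = 27581
40+: 9000 * 0.943 + 10700 * 0.318 = 8487 + 3403 = 11890
Giving 8849 / 19245 / 6054 / 27581 / 11890.
Period 2:
Births: 6054 * 0.213 = 1290  |  27581 * 0.304 = 8385 ⇒ total 9675
10–19: 8849 * 0.992 = 8778
20–29: 19245 * 0.961 = 18494
30–39: 6054 * 0.961 = 5818
40+: 27581 * 0.943 + 11890 * 0.318 = 26009 + 3781 = 29790
Giving 9675 / 8778 / 18494 / 5818 / 29790.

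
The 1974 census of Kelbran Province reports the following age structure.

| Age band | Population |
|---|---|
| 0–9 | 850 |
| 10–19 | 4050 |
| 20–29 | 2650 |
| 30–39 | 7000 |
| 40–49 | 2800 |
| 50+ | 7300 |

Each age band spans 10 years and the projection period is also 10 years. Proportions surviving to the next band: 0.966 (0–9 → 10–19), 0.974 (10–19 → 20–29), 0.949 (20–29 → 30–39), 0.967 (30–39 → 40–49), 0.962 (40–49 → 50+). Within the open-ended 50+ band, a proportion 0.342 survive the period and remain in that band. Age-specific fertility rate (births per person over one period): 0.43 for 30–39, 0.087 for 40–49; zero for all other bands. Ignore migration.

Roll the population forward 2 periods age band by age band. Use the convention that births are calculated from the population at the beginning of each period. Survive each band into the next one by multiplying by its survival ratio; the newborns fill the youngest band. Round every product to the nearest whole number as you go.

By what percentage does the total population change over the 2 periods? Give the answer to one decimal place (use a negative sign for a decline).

[period 1]
Births: 7000 * 0.43 = 3010, 2800 * 0.087 = 244 — total 3254
10–19: 850 * 0.966 = 821
20–29: 4050 * 0.974 = 3945
30–39: 2650 * 0.949 = 2515
40–49: 7000 * 0.967 = 6769
50+: 2800 * 0.962 + 7300 * 0.342 = 2694 + 2497 = 5191
Giving 3254 / 821 / 3945 / 2515 / 6769 / 5191.
[period 2]
Births: 2515 * 0.43 = 1081, 6769 * 0.087 = 589 — total 1670
10–19: 3254 * 0.966 = 3143
20–29: 821 * 0.974 = 800
30–39: 3945 * 0.949 = 3744
40–49: 2515 * 0.967 = 2432
50+: 6769 * 0.962 + 5191 * 0.342 = 6512 + 1775 = 8287
Giving 1670 / 3143 / 800 / 3744 / 2432 / 8287.
Total: 24650 → 20076; change = -4574; percentage change = -18.6%

-18.6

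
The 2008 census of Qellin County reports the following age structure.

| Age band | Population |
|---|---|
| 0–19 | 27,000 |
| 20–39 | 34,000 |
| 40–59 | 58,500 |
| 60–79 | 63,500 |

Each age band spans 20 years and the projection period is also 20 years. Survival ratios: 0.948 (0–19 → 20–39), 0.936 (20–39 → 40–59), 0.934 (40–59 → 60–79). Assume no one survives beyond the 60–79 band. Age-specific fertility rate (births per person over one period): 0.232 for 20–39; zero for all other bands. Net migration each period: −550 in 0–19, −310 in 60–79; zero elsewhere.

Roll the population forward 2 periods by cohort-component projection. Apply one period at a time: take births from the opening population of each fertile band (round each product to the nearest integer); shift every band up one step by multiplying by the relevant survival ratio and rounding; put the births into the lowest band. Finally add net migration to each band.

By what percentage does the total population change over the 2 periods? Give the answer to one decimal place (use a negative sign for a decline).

Period 1.
Births: 34000 * 0.232 = 7888
20–39: 27000 * 0.948 = 25596
40–59: 34000 * 0.936 = 31824
60–79: 58500 * 0.934 = 54639
Net migration: 0–19 − 550 → 7338; 60–79 − 310 → 54329
End of period: [7338, 25596, 31824, 54329]
Period 2.
Births: 25596 * 0.232 = 5938
20–39: 7338 * 0.948 = 6956
40–59: 25596 * 0.936 = 23958
60–79: 31824 * 0.934 = 29724
Net migration: 0–19 − 550 → 5388; 60–79 − 310 → 29414
End of period: [5388, 6956, 23958, 29414]
Total: 183000 → 65716; change = -117284; percentage change = -64.1%

-64.1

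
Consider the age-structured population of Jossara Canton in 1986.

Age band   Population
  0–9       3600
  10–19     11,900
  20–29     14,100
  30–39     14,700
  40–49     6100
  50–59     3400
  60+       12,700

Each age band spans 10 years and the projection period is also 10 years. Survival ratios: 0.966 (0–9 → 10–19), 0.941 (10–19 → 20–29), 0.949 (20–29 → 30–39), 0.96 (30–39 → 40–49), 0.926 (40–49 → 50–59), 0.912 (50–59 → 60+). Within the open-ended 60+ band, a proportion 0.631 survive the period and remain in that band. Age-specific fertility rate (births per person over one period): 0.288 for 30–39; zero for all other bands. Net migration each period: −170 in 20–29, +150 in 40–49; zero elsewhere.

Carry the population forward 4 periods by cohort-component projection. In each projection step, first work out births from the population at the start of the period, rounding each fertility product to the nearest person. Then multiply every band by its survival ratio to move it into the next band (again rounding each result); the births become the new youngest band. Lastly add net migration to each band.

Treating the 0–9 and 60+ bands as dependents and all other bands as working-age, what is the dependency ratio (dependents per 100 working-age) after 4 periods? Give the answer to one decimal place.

After projecting period 1:
Births: 14700 × 0.288 = 4234
10–19: 3600 × 0.966 = 3478
20–29: 11900 × 0.941 = 11198
30–39: 14100 × 0.949 = 13381
40–49: 14700 × 0.96 = 14112
50–59: 6100 × 0.926 = 5649
60+: 3400 × 0.912 + 12700 × 0.631 = 3101 + 8014 = 11115
Net migration: 20–29 − 170 → 11028; 40–49 + 150 → 14262
Giving 4234 / 3478 / 11028 / 13381 / 14262 / 5649 / 11115.
After projecting period 2:
Births: 13381 × 0.288 = 3854
10–19: 4234 × 0.966 = 4090
20–29: 3478 × 0.941 = 3273
30–39: 11028 × 0.949 = 10466
40–49: 13381 × 0.96 = 12846
50–59: 14262 × 0.926 = 13207
60+: 5649 × 0.912 + 11115 × 0.631 = 5152 + 7014 = 12166
Net migration: 20–29 − 170 → 3103; 40–49 + 150 → 12996
Giving 3854 / 4090 / 3103 / 10466 / 12996 / 13207 / 12166.
After projecting period 3:
Births: 10466 × 0.288 = 3014
10–19: 3854 × 0.966 = 3723
20–29: 4090 × 0.941 = 3849
30–39: 3103 × 0.949 = 2945
40–49: 10466 × 0.96 = 10047
50–59: 12996 × 0.926 = 12034
60+: 13207 × 0.912 + 12166 × 0.631 = 12045 + 7677 = 19722
Net migration: 20–29 − 170 → 3679; 40–49 + 150 → 10197
Giving 3014 / 3723 / 3679 / 2945 / 10197 / 12034 / 19722.
After projecting period 4:
Births: 2945 × 0.288 = 848
10–19: 3014 × 0.966 = 2912
20–29: 3723 × 0.941 = 3503
30–39: 3679 × 0.949 = 3491
40–49: 2945 × 0.96 = 2827
50–59: 10197 × 0.926 = 9442
60+: 12034 × 0.912 + 19722 × 0.631 = 10975 + 12445 = 23420
Net migration: 20–29 − 170 → 3333; 40–49 + 150 → 2977
Giving 848 / 2912 / 3333 / 3491 / 2977 / 9442 / 23420.
Dependents (band 0–9 + band 60+) = 848 + 23420 = 24268; working-age = 22155; ratio = 24268/22155 × 100 = 109.5

109.5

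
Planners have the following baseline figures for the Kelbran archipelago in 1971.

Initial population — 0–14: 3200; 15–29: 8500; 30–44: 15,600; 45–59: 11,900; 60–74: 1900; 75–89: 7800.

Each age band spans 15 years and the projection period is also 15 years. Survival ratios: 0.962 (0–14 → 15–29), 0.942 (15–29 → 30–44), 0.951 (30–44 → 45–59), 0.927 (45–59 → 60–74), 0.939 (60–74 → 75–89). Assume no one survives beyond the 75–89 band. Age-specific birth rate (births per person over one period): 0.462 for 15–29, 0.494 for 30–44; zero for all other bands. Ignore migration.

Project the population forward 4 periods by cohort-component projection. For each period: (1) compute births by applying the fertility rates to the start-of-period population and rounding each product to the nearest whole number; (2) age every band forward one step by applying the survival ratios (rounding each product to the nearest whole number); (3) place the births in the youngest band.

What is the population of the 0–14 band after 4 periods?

Numbering the groups 1..6 from youngest to oldest:
[period 1]
Births: 8500 × 0.462 = 3927 ; 15600 × 0.494 = 7706 — total 11633
Group 2: 3200 × 0.962 = 3078
Group 3: 8500 × 0.942 = 8007
Group 4: 15600 × 0.951 = 14836
Group 5: 11900 × 0.927 = 11031
Group 6: 1900 × 0.939 = 1784
End of period: [11633, 3078, 8007, 14836, 11031, 1784]
[period 2]
Births: 3078 × 0.462 = 1422 ; 8007 × 0.494 = 3955 — total 5377
Group 2: 11633 × 0.962 = 11191
Group 3: 3078 × 0.942 = 2899
Group 4: 8007 × 0.951 = 7615
Group 5: 14836 × 0.927 = 13753
Group 6: 11031 × 0.939 = 10358
End of period: [5377, 11191, 2899, 7615, 13753, 10358]
[period 3]
Births: 11191 × 0.462 = 5170 ; 2899 × 0.494 = 1432 — total 6602
Group 2: 5377 × 0.962 = 5173
Group 3: 11191 × 0.942 = 10542
Group 4: 2899 × 0.951 = 2757
Group 5: 7615 × 0.927 = 7059
Group 6: 13753 × 0.939 = 12914
End of period: [6602, 5173, 10542, 2757, 7059, 12914]
[period 4]
Births: 5173 × 0.462 = 2390 ; 10542 × 0.494 = 5208 — total 7598
Group 2: 6602 × 0.962 = 6351
Group 3: 5173 × 0.942 = 4873
Group 4: 10542 × 0.951 = 10025
Group 5: 2757 × 0.927 = 2556
Group 6: 7059 × 0.939 = 6628
End of period: [7598, 6351, 4873, 10025, 2556, 6628]

7598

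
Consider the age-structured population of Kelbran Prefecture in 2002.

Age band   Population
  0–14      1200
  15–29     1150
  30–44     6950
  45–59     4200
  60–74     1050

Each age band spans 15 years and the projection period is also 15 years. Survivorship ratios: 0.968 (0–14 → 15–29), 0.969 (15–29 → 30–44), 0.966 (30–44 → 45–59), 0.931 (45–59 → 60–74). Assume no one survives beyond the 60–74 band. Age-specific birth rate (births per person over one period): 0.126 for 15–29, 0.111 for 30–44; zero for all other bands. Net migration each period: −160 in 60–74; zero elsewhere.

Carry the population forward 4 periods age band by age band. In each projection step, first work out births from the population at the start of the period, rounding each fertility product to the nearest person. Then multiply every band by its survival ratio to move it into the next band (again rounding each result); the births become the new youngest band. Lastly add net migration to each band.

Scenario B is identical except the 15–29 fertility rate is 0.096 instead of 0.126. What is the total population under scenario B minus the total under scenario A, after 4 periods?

Numbering the groups 1..5 from youngest to oldest:
After projecting period 1:
Births: 1150 × 0.126 = 145  |  6950 × 0.111 = 771 → total 916
Group 2: 1200 × 0.968 = 1162
Group 3: 1150 × 0.969 = 1114
Group 4: 6950 × 0.966 = 6714
Group 5: 4200 × 0.931 = 3910
Net migration: Group 5 − 160 → 3750
Giving 916 / 1162 / 1114 / 6714 / 3750.
After projecting period 2:
Births: 1162 × 0.126 = 146  |  1114 × 0.111 = 124 → total 270
Group 2: 916 × 0.968 = 887
Group 3: 1162 × 0.969 = 1126
Group 4: 1114 × 0.966 = 1076
Group 5: 6714 × 0.931 = 6251
Net migration: Group 5 − 160 → 6091
Giving 270 / 887 / 1126 / 1076 / 6091.
After projecting period 3:
Births: 887 × 0.126 = 112  |  1126 × 0.111 = 125 → total 237
Group 2: 270 × 0.968 = 261
Group 3: 887 × 0.969 = 860
Group 4: 1126 × 0.966 = 1088
Group 5: 1076 × 0.931 = 1002
Net migration: Group 5 − 160 → 842
Giving 237 / 261 / 860 / 1088 / 842.
After projecting period 4:
Births: 261 × 0.126 = 33  |  860 × 0.111 = 95 → total 128
Group 2: 237 × 0.968 = 229
Group 3: 261 × 0.969 = 253
Group 4: 860 × 0.966 = 831
Group 5: 1088 × 0.931 = 1013
Net migration: Group 5 − 160 → 853
Giving 128 / 229 / 253 / 831 / 853.
Scenario A total after 4 periods: 2294
Scenario B projection —
After projecting period 1:
Births: 1150 × 0.096 = 110  |  6950 × 0.111 = 771 → total 881
Group 2: 1200 × 0.968 = 1162
Group 3: 1150 × 0.969 = 1114
Group 4: 6950 × 0.966 = 6714
Group 5: 4200 × 0.931 = 3910
Net migration: Group 5 − 160 → 3750
Giving 881 / 1162 / 1114 / 6714 / 3750.
After projecting period 2:
Births: 1162 × 0.096 = 112  |  1114 × 0.111 = 124 → total 236
Group 2: 881 × 0.968 = 853
Group 3: 1162 × 0.969 = 1126
Group 4: 1114 × 0.966 = 1076
Group 5: 6714 × 0.931 = 6251
Net migration: Group 5 − 160 → 6091
Giving 236 / 853 / 1126 / 1076 / 6091.
After projecting period 3:
Births: 853 × 0.096 = 82  |  1126 × 0.111 = 125 → total 207
Group 2: 236 × 0.968 = 228
Group 3: 853 × 0.969 = 827
Group 4: 1126 × 0.966 = 1088
Group 5: 1076 × 0.931 = 1002
Net migration: Group 5 − 160 → 842
Giving 207 / 228 / 827 / 1088 / 842.
After projecting period 4:
Births: 228 × 0.096 = 22  |  827 × 0.111 = 92 → total 114
Group 2: 207 × 0.968 = 200
Group 3: 228 × 0.969 = 221
Group 4: 827 × 0.966 = 799
Group 5: 1088 × 0.931 = 1013
Net migration: Group 5 − 160 → 853
Giving 114 / 200 / 221 / 799 / 853.
Scenario B total after 4 periods: 2187
Difference B − A = 2187 − 2294 = -107

-107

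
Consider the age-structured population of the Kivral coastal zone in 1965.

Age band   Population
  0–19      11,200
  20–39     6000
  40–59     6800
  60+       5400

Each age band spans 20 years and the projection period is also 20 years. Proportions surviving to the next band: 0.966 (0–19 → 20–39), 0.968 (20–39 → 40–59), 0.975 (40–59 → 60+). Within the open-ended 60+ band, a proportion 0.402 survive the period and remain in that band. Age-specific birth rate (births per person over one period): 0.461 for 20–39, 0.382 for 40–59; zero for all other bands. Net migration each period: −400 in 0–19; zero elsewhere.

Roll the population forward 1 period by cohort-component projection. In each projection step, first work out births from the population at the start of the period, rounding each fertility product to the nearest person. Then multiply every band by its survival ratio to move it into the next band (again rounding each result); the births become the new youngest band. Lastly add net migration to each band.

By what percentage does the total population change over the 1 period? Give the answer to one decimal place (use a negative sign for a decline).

Call the bands 1 to 4, youngest first.
[period 1]
Births: 6000 * 0.461 = 2766, 6800 * 0.382 = 2598 → total 5364
Band 2: 11200 * 0.966 = 10819
Band 3: 6000 * 0.968 = 5808
Band 4: 6800 * 0.975 + 5400 * 0.402 = 6630 + 2171 = 8801
Net migration: Band 1 − 400 → 4964
Giving 4964 / 10819 / 5808 / 8801.
Total: 29400 → 30392; change = 992; percentage change = 3.4%

3.4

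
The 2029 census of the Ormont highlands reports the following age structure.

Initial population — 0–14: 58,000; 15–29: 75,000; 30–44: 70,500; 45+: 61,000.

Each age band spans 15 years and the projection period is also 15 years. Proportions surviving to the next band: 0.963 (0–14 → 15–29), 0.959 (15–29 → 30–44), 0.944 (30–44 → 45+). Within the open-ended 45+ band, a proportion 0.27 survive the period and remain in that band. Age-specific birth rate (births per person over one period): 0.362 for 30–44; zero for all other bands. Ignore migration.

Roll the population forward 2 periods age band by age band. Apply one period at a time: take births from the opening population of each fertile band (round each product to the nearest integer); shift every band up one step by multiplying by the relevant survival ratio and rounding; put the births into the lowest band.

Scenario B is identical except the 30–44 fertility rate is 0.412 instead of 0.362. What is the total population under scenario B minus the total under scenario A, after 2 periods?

6990

Numbering the bands 1..4 from youngest to oldest:
After projecting period 1:
Births: 70500 * 0.362 = 25521
Band 2: 58000 * 0.963 = 55854
Band 3: 75000 * 0.959 = 71925
Band 4: 70500 * 0.944 + 61000 * 0.27 = 66552 + 16470 = 83022
→ [25521, 55854, 71925, 83022]
After projecting period 2:
Births: 71925 * 0.362 = 26037
Band 2: 25521 * 0.963 = 24577
Band 3: 55854 * 0.959 = 53564
Band 4: 71925 * 0.944 + 83022 * 0.27 = 67897 + 22416 = 90313
→ [26037, 24577, 53564, 90313]
Scenario A total after 2 periods: 194491
Scenario B projection —
After projecting period 1:
Births: 70500 * 0.412 = 29046
Band 2: 58000 * 0.963 = 55854
Band 3: 75000 * 0.959 = 71925
Band 4: 70500 * 0.944 + 61000 * 0.27 = 66552 + 16470 = 83022
→ [29046, 55854, 71925, 83022]
After projecting period 2:
Births: 71925 * 0.412 = 29633
Band 2: 29046 * 0.963 = 27971
Band 3: 55854 * 0.959 = 53564
Band 4: 71925 * 0.944 + 83022 * 0.27 = 67897 + 22416 = 90313
→ [29633, 27971, 53564, 90313]
Scenario B total after 2 periods: 201481
Difference B − A = 201481 − 194491 = 6990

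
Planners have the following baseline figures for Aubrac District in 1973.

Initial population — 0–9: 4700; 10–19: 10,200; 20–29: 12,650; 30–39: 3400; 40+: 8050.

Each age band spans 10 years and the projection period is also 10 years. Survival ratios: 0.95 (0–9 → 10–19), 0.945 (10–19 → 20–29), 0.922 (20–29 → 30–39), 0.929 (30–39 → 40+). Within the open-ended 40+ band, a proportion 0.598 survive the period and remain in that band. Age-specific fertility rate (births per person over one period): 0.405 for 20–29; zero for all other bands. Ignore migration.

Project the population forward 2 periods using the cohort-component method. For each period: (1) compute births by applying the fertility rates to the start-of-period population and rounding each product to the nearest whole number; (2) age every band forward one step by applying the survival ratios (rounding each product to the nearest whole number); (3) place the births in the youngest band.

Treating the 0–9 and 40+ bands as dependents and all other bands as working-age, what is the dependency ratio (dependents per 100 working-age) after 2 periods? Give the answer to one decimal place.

108.5

Call the bands 1 to 5, youngest first.
— Period 1 —
Births: 12650 × 0.405 = 5123
Band 2: 4700 × 0.95 = 4465
Band 3: 10200 × 0.945 = 9639
Band 4: 12650 × 0.922 = 11663
Band 5: 3400 × 0.929 + 8050 × 0.598 = 3159 + 4814 = 7973
→ [5123, 4465, 9639, 11663, 7973]
— Period 2 —
Births: 9639 × 0.405 = 3904
Band 2: 5123 × 0.95 = 4867
Band 3: 4465 × 0.945 = 4219
Band 4: 9639 × 0.922 = 8887
Band 5: 11663 × 0.929 + 7973 × 0.598 = 10835 + 4768 = 15603
→ [3904, 4867, 4219, 8887, 15603]
Dependents (band 0–9 + band 40+) = 3904 + 15603 = 19507; working-age = 17973; ratio = 19507/17973 × 100 = 108.5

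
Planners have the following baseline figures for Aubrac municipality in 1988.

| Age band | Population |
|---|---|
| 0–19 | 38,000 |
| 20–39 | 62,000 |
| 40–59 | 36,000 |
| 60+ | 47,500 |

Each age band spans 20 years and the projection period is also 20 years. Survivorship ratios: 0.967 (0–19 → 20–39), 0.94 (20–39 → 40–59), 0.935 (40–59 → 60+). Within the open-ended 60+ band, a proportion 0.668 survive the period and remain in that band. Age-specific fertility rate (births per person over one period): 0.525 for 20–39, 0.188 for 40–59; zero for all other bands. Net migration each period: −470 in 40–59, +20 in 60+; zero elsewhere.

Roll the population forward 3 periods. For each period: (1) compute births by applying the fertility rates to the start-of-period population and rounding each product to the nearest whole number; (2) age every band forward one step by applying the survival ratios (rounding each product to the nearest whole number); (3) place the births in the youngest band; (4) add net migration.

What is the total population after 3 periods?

Let band 1 be 0–19 through band 4 = 60+.
— Period 1 —
Births: 62000 × 0.525 = 32550, 36000 × 0.188 = 6768 → 39318
Band 2: 38000 × 0.967 = 36746
Band 3: 62000 × 0.94 = 58280
Band 4: 36000 × 0.935 + 47500 × 0.668 = 33660 + 31730 = 65390
Net migration: Band 3 − 470 → 57810; Band 4 + 20 → 65410
Giving 39318 / 36746 / 57810 / 65410.
— Period 2 —
Births: 36746 × 0.525 = 19292, 57810 × 0.188 = 10868 → 30160
Band 2: 39318 × 0.967 = 38021
Band 3: 36746 × 0.94 = 34541
Band 4: 57810 × 0.935 + 65410 × 0.668 = 54052 + 43694 = 97746
Net migration: Band 3 − 470 → 34071; Band 4 + 20 → 97766
Giving 30160 / 38021 / 34071 / 97766.
— Period 3 —
Births: 38021 × 0.525 = 19961, 34071 × 0.188 = 6405 → 26366
Band 2: 30160 × 0.967 = 29165
Band 3: 38021 × 0.94 = 35740
Band 4: 34071 × 0.935 + 97766 × 0.668 = 31856 + 65308 = 97164
Net migration: Band 3 − 470 → 35270; Band 4 + 20 → 97184
Giving 26366 / 29165 / 35270 / 97184.
Total after period 3: 26366 + 29165 + 35270 + 97184 = 187985

187985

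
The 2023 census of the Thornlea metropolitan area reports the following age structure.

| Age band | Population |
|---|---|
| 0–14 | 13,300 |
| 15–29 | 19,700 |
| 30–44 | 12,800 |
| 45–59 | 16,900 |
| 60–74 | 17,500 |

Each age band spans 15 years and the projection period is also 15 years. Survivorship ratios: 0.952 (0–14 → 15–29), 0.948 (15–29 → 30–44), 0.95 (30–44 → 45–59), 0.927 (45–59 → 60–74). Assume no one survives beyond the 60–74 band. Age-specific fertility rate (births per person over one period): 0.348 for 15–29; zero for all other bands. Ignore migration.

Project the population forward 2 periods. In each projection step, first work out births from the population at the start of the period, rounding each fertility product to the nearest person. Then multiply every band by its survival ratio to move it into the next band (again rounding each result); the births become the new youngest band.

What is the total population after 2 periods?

51951

(Groups numbered youngest = 1 to oldest = 5.)
Period 1:
Births: 19700 * 0.348 = 6856
Group 2: 13300 * 0.952 = 12662
Group 3: 19700 * 0.948 = 18676
Group 4: 12800 * 0.95 = 12160
Group 5: 16900 * 0.927 = 15666
Population now: 0–14=6856, 15–29=12662, 30–44=18676, 45–59=12160, 60–74=15666
Period 2:
Births: 12662 * 0.348 = 4406
Group 2: 6856 * 0.952 = 6527
Group 3: 12662 * 0.948 = 12004
Group 4: 18676 * 0.95 = 17742
Group 5: 12160 * 0.927 = 11272
Population now: 0–14=4406, 15–29=6527, 30–44=12004, 45–59=17742, 60–74=11272
Total after period 2: 4406 + 6527 + 12004 + 17742 + 11272 = 51951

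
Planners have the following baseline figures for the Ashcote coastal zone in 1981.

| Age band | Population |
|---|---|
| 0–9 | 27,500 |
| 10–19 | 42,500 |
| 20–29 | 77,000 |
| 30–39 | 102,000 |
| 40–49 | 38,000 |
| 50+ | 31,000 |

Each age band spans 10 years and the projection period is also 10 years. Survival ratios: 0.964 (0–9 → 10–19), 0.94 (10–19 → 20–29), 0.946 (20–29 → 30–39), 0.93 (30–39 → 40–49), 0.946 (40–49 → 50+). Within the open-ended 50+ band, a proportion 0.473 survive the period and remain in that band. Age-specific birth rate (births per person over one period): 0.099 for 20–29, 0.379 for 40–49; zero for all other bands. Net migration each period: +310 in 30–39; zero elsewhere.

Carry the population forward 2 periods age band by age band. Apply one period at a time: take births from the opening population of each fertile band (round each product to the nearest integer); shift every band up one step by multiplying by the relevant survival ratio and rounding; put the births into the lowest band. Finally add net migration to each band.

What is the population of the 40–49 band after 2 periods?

68031

— Period 1 —
Births: 77000 × 0.099 = 7623 ; 38000 × 0.379 = 14402 → 22025
10–19: 27500 × 0.964 = 26510
20–29: 42500 × 0.94 = 39950
30–39: 77000 × 0.946 = 72842
40–49: 102000 × 0.93 = 94860
50+: 38000 × 0.946 + 31000 × 0.473 = 35948 + 14663 = 50611
Net migration: 30–39 + 310 → 73152
End of period: [22025, 26510, 39950, 73152, 94860, 50611]
— Period 2 —
Births: 39950 × 0.099 = 3955 ; 94860 × 0.379 = 35952 → 39907
10–19: 22025 × 0.964 = 21232
20–29: 26510 × 0.94 = 24919
30–39: 39950 × 0.946 = 37793
40–49: 73152 × 0.93 = 68031
50+: 94860 × 0.946 + 50611 × 0.473 = 89738 + 23939 = 113677
Net migration: 30–39 + 310 → 38103
End of period: [39907, 21232, 24919, 38103, 68031, 113677]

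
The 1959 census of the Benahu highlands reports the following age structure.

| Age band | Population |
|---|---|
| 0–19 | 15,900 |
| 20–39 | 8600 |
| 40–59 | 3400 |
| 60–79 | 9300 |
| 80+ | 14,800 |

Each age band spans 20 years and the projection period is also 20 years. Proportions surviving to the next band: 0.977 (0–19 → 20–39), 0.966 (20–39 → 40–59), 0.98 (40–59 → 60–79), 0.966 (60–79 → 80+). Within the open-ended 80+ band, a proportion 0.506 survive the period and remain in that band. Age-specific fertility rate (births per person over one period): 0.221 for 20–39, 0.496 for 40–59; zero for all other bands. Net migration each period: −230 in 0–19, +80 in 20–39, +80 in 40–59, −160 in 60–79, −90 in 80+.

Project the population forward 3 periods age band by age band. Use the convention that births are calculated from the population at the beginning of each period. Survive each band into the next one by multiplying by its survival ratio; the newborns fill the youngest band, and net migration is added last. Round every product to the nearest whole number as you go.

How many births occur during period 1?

3587

Let group 1 be 0–19 through group 5 = 80+.
Period 1.
Births: 8600 * 0.221 = 1901, 3400 * 0.496 = 1686 → total 3587
Group 2: 15900 * 0.977 = 15534
Group 3: 8600 * 0.966 = 8308
Group 4: 3400 * 0.98 = 3332
Group 5: 9300 * 0.966 + 14800 * 0.506 = 8984 + 7489 = 16473
Net migration: Group 1 − 230 → 3357; Group 2 + 80 → 15614; Group 3 + 80 → 8388; Group 4 − 160 → 3172; Group 5 − 90 → 16383
Giving 3357 / 15614 / 8388 / 3172 / 16383.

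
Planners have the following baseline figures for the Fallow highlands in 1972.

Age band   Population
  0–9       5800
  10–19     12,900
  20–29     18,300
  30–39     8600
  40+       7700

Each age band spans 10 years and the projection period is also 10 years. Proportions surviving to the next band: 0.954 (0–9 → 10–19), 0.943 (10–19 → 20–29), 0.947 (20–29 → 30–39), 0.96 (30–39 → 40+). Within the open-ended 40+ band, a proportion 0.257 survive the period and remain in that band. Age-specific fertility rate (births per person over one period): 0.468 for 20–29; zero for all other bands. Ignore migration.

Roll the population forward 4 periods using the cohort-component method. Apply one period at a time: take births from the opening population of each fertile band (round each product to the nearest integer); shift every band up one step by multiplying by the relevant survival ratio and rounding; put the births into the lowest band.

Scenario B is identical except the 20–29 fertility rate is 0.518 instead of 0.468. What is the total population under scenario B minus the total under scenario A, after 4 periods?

Period 1.
Births: 18300 × 0.468 = 8564
10–19: 5800 × 0.954 = 5533
20–29: 12900 × 0.943 = 12165
30–39: 18300 × 0.947 = 17330
40+: 8600 × 0.96 + 7700 × 0.257 = 8256 + 1979 = 10235
→ [8564, 5533, 12165, 17330, 10235]
Period 2.
Births: 12165 × 0.468 = 5693
10–19: 8564 × 0.954 = 8170
20–29: 5533 × 0.943 = 5218
30–39: 12165 × 0.947 = 11520
40+: 17330 × 0.96 + 10235 × 0.257 = 16637 + 2630 = 19267
→ [5693, 8170, 5218, 11520, 19267]
Period 3.
Births: 5218 × 0.468 = 2442
10–19: 5693 × 0.954 = 5431
20–29: 8170 × 0.943 = 7704
30–39: 5218 × 0.947 = 4941
40+: 11520 × 0.96 + 19267 × 0.257 = 11059 + 4952 = 16011
→ [2442, 5431, 7704, 4941, 16011]
Period 4.
Births: 7704 × 0.468 = 3605
10–19: 2442 × 0.954 = 2330
20–29: 5431 × 0.943 = 5121
30–39: 7704 × 0.947 = 7296
40+: 4941 × 0.96 + 16011 × 0.257 = 4743 + 4115 = 8858
→ [3605, 2330, 5121, 7296, 8858]
Scenario A total after 4 periods: 27210
Scenario B projection —
Period 1.
Births: 18300 × 0.518 = 9479
10–19: 5800 × 0.954 = 5533
20–29: 12900 × 0.943 = 12165
30–39: 18300 × 0.947 = 17330
40+: 8600 × 0.96 + 7700 × 0.257 = 8256 + 1979 = 10235
→ [9479, 5533, 12165, 17330, 10235]
Period 2.
Births: 12165 × 0.518 = 6301
10–19: 9479 × 0.954 = 9043
20–29: 5533 × 0.943 = 5218
30–39: 12165 × 0.947 = 11520
40+: 17330 × 0.96 + 10235 × 0.257 = 16637 + 2630 = 19267
→ [6301, 9043, 5218, 11520, 19267]
Period 3.
Births: 5218 × 0.518 = 2703
10–19: 6301 × 0.954 = 6011
20–29: 9043 × 0.943 = 8528
30–39: 5218 × 0.947 = 4941
40+: 11520 × 0.96 + 19267 × 0.257 = 11059 + 4952 = 16011
→ [2703, 6011, 8528, 4941, 16011]
Period 4.
Births: 8528 × 0.518 = 4418
10–19: 2703 × 0.954 = 2579
20–29: 6011 × 0.943 = 5668
30–39: 8528 × 0.947 = 8076
40+: 4941 × 0.96 + 16011 × 0.257 = 4743 + 4115 = 8858
→ [4418, 2579, 5668, 8076, 8858]
Scenario B total after 4 periods: 29599
Difference B − A = 29599 − 27210 = 2389

2389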